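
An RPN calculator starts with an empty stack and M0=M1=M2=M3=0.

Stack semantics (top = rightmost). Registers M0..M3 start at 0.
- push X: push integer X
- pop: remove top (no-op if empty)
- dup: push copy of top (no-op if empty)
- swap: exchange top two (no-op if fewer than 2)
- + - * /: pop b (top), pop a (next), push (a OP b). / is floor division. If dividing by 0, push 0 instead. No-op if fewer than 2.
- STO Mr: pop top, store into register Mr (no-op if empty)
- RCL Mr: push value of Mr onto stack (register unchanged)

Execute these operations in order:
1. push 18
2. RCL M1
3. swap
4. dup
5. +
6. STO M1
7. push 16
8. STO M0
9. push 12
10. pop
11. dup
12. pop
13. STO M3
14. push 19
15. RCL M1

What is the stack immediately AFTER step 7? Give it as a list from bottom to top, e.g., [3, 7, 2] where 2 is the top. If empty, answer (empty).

After op 1 (push 18): stack=[18] mem=[0,0,0,0]
After op 2 (RCL M1): stack=[18,0] mem=[0,0,0,0]
After op 3 (swap): stack=[0,18] mem=[0,0,0,0]
After op 4 (dup): stack=[0,18,18] mem=[0,0,0,0]
After op 5 (+): stack=[0,36] mem=[0,0,0,0]
After op 6 (STO M1): stack=[0] mem=[0,36,0,0]
After op 7 (push 16): stack=[0,16] mem=[0,36,0,0]

[0, 16]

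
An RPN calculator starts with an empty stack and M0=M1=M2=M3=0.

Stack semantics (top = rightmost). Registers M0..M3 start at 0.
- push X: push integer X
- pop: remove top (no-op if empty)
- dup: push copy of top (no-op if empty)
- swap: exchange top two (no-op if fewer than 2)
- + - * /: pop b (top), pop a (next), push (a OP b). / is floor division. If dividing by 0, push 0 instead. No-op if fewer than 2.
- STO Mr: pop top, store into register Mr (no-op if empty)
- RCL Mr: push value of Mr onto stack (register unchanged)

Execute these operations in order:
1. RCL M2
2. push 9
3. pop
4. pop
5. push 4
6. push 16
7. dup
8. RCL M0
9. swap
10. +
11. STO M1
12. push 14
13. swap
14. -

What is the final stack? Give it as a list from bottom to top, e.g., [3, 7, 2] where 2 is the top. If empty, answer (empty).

Answer: [4, -2]

Derivation:
After op 1 (RCL M2): stack=[0] mem=[0,0,0,0]
After op 2 (push 9): stack=[0,9] mem=[0,0,0,0]
After op 3 (pop): stack=[0] mem=[0,0,0,0]
After op 4 (pop): stack=[empty] mem=[0,0,0,0]
After op 5 (push 4): stack=[4] mem=[0,0,0,0]
After op 6 (push 16): stack=[4,16] mem=[0,0,0,0]
After op 7 (dup): stack=[4,16,16] mem=[0,0,0,0]
After op 8 (RCL M0): stack=[4,16,16,0] mem=[0,0,0,0]
After op 9 (swap): stack=[4,16,0,16] mem=[0,0,0,0]
After op 10 (+): stack=[4,16,16] mem=[0,0,0,0]
After op 11 (STO M1): stack=[4,16] mem=[0,16,0,0]
After op 12 (push 14): stack=[4,16,14] mem=[0,16,0,0]
After op 13 (swap): stack=[4,14,16] mem=[0,16,0,0]
After op 14 (-): stack=[4,-2] mem=[0,16,0,0]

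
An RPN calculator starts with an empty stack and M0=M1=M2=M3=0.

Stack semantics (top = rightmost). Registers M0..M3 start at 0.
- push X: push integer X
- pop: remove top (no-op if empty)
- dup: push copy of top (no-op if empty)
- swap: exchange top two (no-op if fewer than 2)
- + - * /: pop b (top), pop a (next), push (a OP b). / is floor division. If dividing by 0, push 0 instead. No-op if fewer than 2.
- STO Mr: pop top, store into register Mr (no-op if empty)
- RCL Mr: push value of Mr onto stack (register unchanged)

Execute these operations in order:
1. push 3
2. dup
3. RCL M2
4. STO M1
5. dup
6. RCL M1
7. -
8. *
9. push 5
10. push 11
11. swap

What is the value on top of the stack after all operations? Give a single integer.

After op 1 (push 3): stack=[3] mem=[0,0,0,0]
After op 2 (dup): stack=[3,3] mem=[0,0,0,0]
After op 3 (RCL M2): stack=[3,3,0] mem=[0,0,0,0]
After op 4 (STO M1): stack=[3,3] mem=[0,0,0,0]
After op 5 (dup): stack=[3,3,3] mem=[0,0,0,0]
After op 6 (RCL M1): stack=[3,3,3,0] mem=[0,0,0,0]
After op 7 (-): stack=[3,3,3] mem=[0,0,0,0]
After op 8 (*): stack=[3,9] mem=[0,0,0,0]
After op 9 (push 5): stack=[3,9,5] mem=[0,0,0,0]
After op 10 (push 11): stack=[3,9,5,11] mem=[0,0,0,0]
After op 11 (swap): stack=[3,9,11,5] mem=[0,0,0,0]

Answer: 5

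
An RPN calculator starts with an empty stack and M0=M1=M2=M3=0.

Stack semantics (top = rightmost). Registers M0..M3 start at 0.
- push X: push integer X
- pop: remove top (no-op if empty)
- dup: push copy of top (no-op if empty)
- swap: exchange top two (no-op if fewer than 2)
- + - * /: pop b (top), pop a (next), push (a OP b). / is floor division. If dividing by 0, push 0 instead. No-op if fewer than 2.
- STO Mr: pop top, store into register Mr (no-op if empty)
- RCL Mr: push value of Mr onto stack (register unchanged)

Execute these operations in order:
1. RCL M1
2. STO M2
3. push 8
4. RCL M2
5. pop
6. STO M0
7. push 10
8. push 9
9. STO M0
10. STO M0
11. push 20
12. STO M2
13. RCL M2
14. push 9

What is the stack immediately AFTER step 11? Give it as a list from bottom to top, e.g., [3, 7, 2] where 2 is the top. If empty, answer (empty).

After op 1 (RCL M1): stack=[0] mem=[0,0,0,0]
After op 2 (STO M2): stack=[empty] mem=[0,0,0,0]
After op 3 (push 8): stack=[8] mem=[0,0,0,0]
After op 4 (RCL M2): stack=[8,0] mem=[0,0,0,0]
After op 5 (pop): stack=[8] mem=[0,0,0,0]
After op 6 (STO M0): stack=[empty] mem=[8,0,0,0]
After op 7 (push 10): stack=[10] mem=[8,0,0,0]
After op 8 (push 9): stack=[10,9] mem=[8,0,0,0]
After op 9 (STO M0): stack=[10] mem=[9,0,0,0]
After op 10 (STO M0): stack=[empty] mem=[10,0,0,0]
After op 11 (push 20): stack=[20] mem=[10,0,0,0]

[20]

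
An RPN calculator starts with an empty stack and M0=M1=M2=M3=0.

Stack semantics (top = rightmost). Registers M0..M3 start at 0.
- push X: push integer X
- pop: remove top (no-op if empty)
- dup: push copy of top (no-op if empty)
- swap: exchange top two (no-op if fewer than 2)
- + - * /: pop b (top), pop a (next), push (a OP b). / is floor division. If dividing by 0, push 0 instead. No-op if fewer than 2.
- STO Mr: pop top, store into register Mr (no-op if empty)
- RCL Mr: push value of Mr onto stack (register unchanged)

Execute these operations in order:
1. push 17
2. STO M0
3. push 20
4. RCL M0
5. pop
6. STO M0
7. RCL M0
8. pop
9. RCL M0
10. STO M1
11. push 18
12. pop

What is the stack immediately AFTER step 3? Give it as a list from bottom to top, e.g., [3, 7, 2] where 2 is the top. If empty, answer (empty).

After op 1 (push 17): stack=[17] mem=[0,0,0,0]
After op 2 (STO M0): stack=[empty] mem=[17,0,0,0]
After op 3 (push 20): stack=[20] mem=[17,0,0,0]

[20]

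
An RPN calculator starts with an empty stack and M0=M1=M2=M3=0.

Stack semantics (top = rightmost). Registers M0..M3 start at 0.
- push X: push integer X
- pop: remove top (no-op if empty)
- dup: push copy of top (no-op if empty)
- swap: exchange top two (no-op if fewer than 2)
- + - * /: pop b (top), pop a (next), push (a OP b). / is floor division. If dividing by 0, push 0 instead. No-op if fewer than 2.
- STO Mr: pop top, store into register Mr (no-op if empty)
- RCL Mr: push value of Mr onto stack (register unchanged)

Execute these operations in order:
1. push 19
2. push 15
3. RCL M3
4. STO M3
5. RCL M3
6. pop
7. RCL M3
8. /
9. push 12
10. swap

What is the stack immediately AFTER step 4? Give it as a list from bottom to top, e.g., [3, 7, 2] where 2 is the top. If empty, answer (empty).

After op 1 (push 19): stack=[19] mem=[0,0,0,0]
After op 2 (push 15): stack=[19,15] mem=[0,0,0,0]
After op 3 (RCL M3): stack=[19,15,0] mem=[0,0,0,0]
After op 4 (STO M3): stack=[19,15] mem=[0,0,0,0]

[19, 15]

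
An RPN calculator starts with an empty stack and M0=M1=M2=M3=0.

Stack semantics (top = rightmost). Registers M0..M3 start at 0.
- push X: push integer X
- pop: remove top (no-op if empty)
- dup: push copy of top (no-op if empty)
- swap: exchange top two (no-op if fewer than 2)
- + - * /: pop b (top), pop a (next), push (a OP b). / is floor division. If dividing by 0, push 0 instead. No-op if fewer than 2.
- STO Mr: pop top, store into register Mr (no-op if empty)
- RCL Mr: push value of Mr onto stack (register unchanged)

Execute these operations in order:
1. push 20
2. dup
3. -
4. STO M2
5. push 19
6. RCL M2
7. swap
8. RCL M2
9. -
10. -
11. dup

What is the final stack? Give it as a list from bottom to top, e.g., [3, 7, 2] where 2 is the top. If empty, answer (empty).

Answer: [-19, -19]

Derivation:
After op 1 (push 20): stack=[20] mem=[0,0,0,0]
After op 2 (dup): stack=[20,20] mem=[0,0,0,0]
After op 3 (-): stack=[0] mem=[0,0,0,0]
After op 4 (STO M2): stack=[empty] mem=[0,0,0,0]
After op 5 (push 19): stack=[19] mem=[0,0,0,0]
After op 6 (RCL M2): stack=[19,0] mem=[0,0,0,0]
After op 7 (swap): stack=[0,19] mem=[0,0,0,0]
After op 8 (RCL M2): stack=[0,19,0] mem=[0,0,0,0]
After op 9 (-): stack=[0,19] mem=[0,0,0,0]
After op 10 (-): stack=[-19] mem=[0,0,0,0]
After op 11 (dup): stack=[-19,-19] mem=[0,0,0,0]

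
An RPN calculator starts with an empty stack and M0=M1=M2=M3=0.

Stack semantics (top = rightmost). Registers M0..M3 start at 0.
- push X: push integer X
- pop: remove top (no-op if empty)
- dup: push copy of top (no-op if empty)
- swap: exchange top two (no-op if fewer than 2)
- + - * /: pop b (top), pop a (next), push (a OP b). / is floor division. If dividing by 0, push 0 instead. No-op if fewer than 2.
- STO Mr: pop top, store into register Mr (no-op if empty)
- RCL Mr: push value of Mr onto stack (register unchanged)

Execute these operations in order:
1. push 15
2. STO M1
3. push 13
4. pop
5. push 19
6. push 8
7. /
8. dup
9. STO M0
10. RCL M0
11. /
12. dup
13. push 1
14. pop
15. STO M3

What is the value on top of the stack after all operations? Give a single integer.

After op 1 (push 15): stack=[15] mem=[0,0,0,0]
After op 2 (STO M1): stack=[empty] mem=[0,15,0,0]
After op 3 (push 13): stack=[13] mem=[0,15,0,0]
After op 4 (pop): stack=[empty] mem=[0,15,0,0]
After op 5 (push 19): stack=[19] mem=[0,15,0,0]
After op 6 (push 8): stack=[19,8] mem=[0,15,0,0]
After op 7 (/): stack=[2] mem=[0,15,0,0]
After op 8 (dup): stack=[2,2] mem=[0,15,0,0]
After op 9 (STO M0): stack=[2] mem=[2,15,0,0]
After op 10 (RCL M0): stack=[2,2] mem=[2,15,0,0]
After op 11 (/): stack=[1] mem=[2,15,0,0]
After op 12 (dup): stack=[1,1] mem=[2,15,0,0]
After op 13 (push 1): stack=[1,1,1] mem=[2,15,0,0]
After op 14 (pop): stack=[1,1] mem=[2,15,0,0]
After op 15 (STO M3): stack=[1] mem=[2,15,0,1]

Answer: 1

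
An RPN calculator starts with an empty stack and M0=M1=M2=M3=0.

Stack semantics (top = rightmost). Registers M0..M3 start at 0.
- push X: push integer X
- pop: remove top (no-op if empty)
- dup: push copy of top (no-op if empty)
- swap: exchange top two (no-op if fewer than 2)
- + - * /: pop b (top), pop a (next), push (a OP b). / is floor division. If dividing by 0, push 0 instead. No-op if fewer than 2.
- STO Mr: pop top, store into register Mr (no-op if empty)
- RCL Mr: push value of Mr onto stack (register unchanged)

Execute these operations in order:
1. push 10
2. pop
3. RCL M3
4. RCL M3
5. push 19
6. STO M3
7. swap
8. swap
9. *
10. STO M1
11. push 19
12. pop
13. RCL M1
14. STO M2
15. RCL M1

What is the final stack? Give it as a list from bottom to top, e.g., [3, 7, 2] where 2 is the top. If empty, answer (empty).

After op 1 (push 10): stack=[10] mem=[0,0,0,0]
After op 2 (pop): stack=[empty] mem=[0,0,0,0]
After op 3 (RCL M3): stack=[0] mem=[0,0,0,0]
After op 4 (RCL M3): stack=[0,0] mem=[0,0,0,0]
After op 5 (push 19): stack=[0,0,19] mem=[0,0,0,0]
After op 6 (STO M3): stack=[0,0] mem=[0,0,0,19]
After op 7 (swap): stack=[0,0] mem=[0,0,0,19]
After op 8 (swap): stack=[0,0] mem=[0,0,0,19]
After op 9 (*): stack=[0] mem=[0,0,0,19]
After op 10 (STO M1): stack=[empty] mem=[0,0,0,19]
After op 11 (push 19): stack=[19] mem=[0,0,0,19]
After op 12 (pop): stack=[empty] mem=[0,0,0,19]
After op 13 (RCL M1): stack=[0] mem=[0,0,0,19]
After op 14 (STO M2): stack=[empty] mem=[0,0,0,19]
After op 15 (RCL M1): stack=[0] mem=[0,0,0,19]

Answer: [0]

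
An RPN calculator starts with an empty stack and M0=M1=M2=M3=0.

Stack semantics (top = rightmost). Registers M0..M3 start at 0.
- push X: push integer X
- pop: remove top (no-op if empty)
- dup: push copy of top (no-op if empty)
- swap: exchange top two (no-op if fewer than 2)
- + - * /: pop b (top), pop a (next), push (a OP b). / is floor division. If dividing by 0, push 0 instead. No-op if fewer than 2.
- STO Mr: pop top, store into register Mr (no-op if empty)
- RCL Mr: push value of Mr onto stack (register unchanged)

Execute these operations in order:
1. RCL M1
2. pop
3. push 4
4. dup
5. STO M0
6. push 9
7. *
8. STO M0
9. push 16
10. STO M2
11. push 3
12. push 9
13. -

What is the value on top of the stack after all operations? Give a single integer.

After op 1 (RCL M1): stack=[0] mem=[0,0,0,0]
After op 2 (pop): stack=[empty] mem=[0,0,0,0]
After op 3 (push 4): stack=[4] mem=[0,0,0,0]
After op 4 (dup): stack=[4,4] mem=[0,0,0,0]
After op 5 (STO M0): stack=[4] mem=[4,0,0,0]
After op 6 (push 9): stack=[4,9] mem=[4,0,0,0]
After op 7 (*): stack=[36] mem=[4,0,0,0]
After op 8 (STO M0): stack=[empty] mem=[36,0,0,0]
After op 9 (push 16): stack=[16] mem=[36,0,0,0]
After op 10 (STO M2): stack=[empty] mem=[36,0,16,0]
After op 11 (push 3): stack=[3] mem=[36,0,16,0]
After op 12 (push 9): stack=[3,9] mem=[36,0,16,0]
After op 13 (-): stack=[-6] mem=[36,0,16,0]

Answer: -6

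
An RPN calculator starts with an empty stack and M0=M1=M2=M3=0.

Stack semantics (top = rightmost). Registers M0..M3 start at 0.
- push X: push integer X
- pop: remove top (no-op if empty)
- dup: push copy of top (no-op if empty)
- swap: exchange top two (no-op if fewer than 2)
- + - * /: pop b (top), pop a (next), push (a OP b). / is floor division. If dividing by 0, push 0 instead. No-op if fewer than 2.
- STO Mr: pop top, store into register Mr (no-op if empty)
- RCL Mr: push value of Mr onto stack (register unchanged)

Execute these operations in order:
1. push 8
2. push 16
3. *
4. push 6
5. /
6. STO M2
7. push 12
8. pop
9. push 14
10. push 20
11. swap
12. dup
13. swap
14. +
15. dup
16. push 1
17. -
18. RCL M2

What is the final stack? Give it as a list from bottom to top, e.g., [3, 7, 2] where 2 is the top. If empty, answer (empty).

After op 1 (push 8): stack=[8] mem=[0,0,0,0]
After op 2 (push 16): stack=[8,16] mem=[0,0,0,0]
After op 3 (*): stack=[128] mem=[0,0,0,0]
After op 4 (push 6): stack=[128,6] mem=[0,0,0,0]
After op 5 (/): stack=[21] mem=[0,0,0,0]
After op 6 (STO M2): stack=[empty] mem=[0,0,21,0]
After op 7 (push 12): stack=[12] mem=[0,0,21,0]
After op 8 (pop): stack=[empty] mem=[0,0,21,0]
After op 9 (push 14): stack=[14] mem=[0,0,21,0]
After op 10 (push 20): stack=[14,20] mem=[0,0,21,0]
After op 11 (swap): stack=[20,14] mem=[0,0,21,0]
After op 12 (dup): stack=[20,14,14] mem=[0,0,21,0]
After op 13 (swap): stack=[20,14,14] mem=[0,0,21,0]
After op 14 (+): stack=[20,28] mem=[0,0,21,0]
After op 15 (dup): stack=[20,28,28] mem=[0,0,21,0]
After op 16 (push 1): stack=[20,28,28,1] mem=[0,0,21,0]
After op 17 (-): stack=[20,28,27] mem=[0,0,21,0]
After op 18 (RCL M2): stack=[20,28,27,21] mem=[0,0,21,0]

Answer: [20, 28, 27, 21]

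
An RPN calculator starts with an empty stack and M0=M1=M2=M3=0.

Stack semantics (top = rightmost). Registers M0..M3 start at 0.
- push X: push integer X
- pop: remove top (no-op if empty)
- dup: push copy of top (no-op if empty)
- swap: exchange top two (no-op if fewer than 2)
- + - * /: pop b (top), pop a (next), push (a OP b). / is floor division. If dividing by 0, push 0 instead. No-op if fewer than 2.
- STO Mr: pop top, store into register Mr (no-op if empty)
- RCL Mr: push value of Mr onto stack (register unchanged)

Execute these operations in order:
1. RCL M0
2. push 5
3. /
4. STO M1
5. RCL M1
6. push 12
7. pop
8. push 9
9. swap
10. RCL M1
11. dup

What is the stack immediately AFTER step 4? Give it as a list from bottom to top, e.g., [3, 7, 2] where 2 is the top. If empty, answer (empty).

After op 1 (RCL M0): stack=[0] mem=[0,0,0,0]
After op 2 (push 5): stack=[0,5] mem=[0,0,0,0]
After op 3 (/): stack=[0] mem=[0,0,0,0]
After op 4 (STO M1): stack=[empty] mem=[0,0,0,0]

(empty)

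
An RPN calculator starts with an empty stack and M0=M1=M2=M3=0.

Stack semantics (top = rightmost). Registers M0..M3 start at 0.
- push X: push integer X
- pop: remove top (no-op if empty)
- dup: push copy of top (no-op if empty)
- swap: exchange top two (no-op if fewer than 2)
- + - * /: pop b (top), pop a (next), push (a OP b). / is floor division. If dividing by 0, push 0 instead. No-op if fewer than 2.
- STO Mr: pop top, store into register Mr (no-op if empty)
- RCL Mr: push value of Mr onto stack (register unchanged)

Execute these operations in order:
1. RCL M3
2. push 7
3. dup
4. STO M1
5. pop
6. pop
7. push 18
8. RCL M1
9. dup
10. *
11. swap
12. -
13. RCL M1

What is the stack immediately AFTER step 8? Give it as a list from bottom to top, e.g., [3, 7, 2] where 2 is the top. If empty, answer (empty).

After op 1 (RCL M3): stack=[0] mem=[0,0,0,0]
After op 2 (push 7): stack=[0,7] mem=[0,0,0,0]
After op 3 (dup): stack=[0,7,7] mem=[0,0,0,0]
After op 4 (STO M1): stack=[0,7] mem=[0,7,0,0]
After op 5 (pop): stack=[0] mem=[0,7,0,0]
After op 6 (pop): stack=[empty] mem=[0,7,0,0]
After op 7 (push 18): stack=[18] mem=[0,7,0,0]
After op 8 (RCL M1): stack=[18,7] mem=[0,7,0,0]

[18, 7]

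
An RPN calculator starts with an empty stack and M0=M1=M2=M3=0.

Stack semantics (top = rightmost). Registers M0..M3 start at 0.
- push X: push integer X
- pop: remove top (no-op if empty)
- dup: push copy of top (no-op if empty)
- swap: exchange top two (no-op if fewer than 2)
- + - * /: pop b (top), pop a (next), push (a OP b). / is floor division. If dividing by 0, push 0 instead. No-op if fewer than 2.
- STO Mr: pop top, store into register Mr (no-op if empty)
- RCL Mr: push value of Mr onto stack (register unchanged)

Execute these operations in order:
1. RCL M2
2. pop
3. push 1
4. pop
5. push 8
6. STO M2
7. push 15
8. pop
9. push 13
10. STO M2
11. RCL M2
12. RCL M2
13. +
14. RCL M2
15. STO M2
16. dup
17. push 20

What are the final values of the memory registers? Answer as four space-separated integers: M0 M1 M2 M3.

After op 1 (RCL M2): stack=[0] mem=[0,0,0,0]
After op 2 (pop): stack=[empty] mem=[0,0,0,0]
After op 3 (push 1): stack=[1] mem=[0,0,0,0]
After op 4 (pop): stack=[empty] mem=[0,0,0,0]
After op 5 (push 8): stack=[8] mem=[0,0,0,0]
After op 6 (STO M2): stack=[empty] mem=[0,0,8,0]
After op 7 (push 15): stack=[15] mem=[0,0,8,0]
After op 8 (pop): stack=[empty] mem=[0,0,8,0]
After op 9 (push 13): stack=[13] mem=[0,0,8,0]
After op 10 (STO M2): stack=[empty] mem=[0,0,13,0]
After op 11 (RCL M2): stack=[13] mem=[0,0,13,0]
After op 12 (RCL M2): stack=[13,13] mem=[0,0,13,0]
After op 13 (+): stack=[26] mem=[0,0,13,0]
After op 14 (RCL M2): stack=[26,13] mem=[0,0,13,0]
After op 15 (STO M2): stack=[26] mem=[0,0,13,0]
After op 16 (dup): stack=[26,26] mem=[0,0,13,0]
After op 17 (push 20): stack=[26,26,20] mem=[0,0,13,0]

Answer: 0 0 13 0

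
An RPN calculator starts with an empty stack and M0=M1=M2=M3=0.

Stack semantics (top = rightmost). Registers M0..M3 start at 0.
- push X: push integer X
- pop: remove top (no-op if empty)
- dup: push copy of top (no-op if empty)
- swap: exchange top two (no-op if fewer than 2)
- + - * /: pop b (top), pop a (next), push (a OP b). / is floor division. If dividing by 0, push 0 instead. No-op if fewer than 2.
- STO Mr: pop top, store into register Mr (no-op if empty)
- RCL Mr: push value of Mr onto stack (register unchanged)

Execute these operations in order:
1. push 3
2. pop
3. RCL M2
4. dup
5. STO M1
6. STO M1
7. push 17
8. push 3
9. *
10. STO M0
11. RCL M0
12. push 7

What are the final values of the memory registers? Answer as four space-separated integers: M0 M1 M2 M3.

Answer: 51 0 0 0

Derivation:
After op 1 (push 3): stack=[3] mem=[0,0,0,0]
After op 2 (pop): stack=[empty] mem=[0,0,0,0]
After op 3 (RCL M2): stack=[0] mem=[0,0,0,0]
After op 4 (dup): stack=[0,0] mem=[0,0,0,0]
After op 5 (STO M1): stack=[0] mem=[0,0,0,0]
After op 6 (STO M1): stack=[empty] mem=[0,0,0,0]
After op 7 (push 17): stack=[17] mem=[0,0,0,0]
After op 8 (push 3): stack=[17,3] mem=[0,0,0,0]
After op 9 (*): stack=[51] mem=[0,0,0,0]
After op 10 (STO M0): stack=[empty] mem=[51,0,0,0]
After op 11 (RCL M0): stack=[51] mem=[51,0,0,0]
After op 12 (push 7): stack=[51,7] mem=[51,0,0,0]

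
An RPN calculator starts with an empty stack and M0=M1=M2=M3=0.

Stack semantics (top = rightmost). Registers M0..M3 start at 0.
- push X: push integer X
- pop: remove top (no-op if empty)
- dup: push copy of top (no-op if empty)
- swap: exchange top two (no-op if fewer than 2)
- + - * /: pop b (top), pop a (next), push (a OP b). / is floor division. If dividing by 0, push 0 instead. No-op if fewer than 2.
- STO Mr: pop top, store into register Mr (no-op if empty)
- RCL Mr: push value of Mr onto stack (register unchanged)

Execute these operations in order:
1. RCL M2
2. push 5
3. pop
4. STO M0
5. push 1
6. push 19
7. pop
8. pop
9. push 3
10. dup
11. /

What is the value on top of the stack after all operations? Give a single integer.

After op 1 (RCL M2): stack=[0] mem=[0,0,0,0]
After op 2 (push 5): stack=[0,5] mem=[0,0,0,0]
After op 3 (pop): stack=[0] mem=[0,0,0,0]
After op 4 (STO M0): stack=[empty] mem=[0,0,0,0]
After op 5 (push 1): stack=[1] mem=[0,0,0,0]
After op 6 (push 19): stack=[1,19] mem=[0,0,0,0]
After op 7 (pop): stack=[1] mem=[0,0,0,0]
After op 8 (pop): stack=[empty] mem=[0,0,0,0]
After op 9 (push 3): stack=[3] mem=[0,0,0,0]
After op 10 (dup): stack=[3,3] mem=[0,0,0,0]
After op 11 (/): stack=[1] mem=[0,0,0,0]

Answer: 1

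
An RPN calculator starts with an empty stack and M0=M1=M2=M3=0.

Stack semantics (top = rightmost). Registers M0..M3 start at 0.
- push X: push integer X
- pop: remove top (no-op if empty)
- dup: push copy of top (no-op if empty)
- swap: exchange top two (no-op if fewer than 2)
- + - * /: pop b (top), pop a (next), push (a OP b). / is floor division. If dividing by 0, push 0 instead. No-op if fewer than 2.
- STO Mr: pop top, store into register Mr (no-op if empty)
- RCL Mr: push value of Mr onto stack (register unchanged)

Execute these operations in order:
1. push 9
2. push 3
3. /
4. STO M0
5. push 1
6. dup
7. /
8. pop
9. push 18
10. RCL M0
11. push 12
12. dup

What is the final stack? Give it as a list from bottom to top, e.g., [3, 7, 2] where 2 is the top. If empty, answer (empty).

Answer: [18, 3, 12, 12]

Derivation:
After op 1 (push 9): stack=[9] mem=[0,0,0,0]
After op 2 (push 3): stack=[9,3] mem=[0,0,0,0]
After op 3 (/): stack=[3] mem=[0,0,0,0]
After op 4 (STO M0): stack=[empty] mem=[3,0,0,0]
After op 5 (push 1): stack=[1] mem=[3,0,0,0]
After op 6 (dup): stack=[1,1] mem=[3,0,0,0]
After op 7 (/): stack=[1] mem=[3,0,0,0]
After op 8 (pop): stack=[empty] mem=[3,0,0,0]
After op 9 (push 18): stack=[18] mem=[3,0,0,0]
After op 10 (RCL M0): stack=[18,3] mem=[3,0,0,0]
After op 11 (push 12): stack=[18,3,12] mem=[3,0,0,0]
After op 12 (dup): stack=[18,3,12,12] mem=[3,0,0,0]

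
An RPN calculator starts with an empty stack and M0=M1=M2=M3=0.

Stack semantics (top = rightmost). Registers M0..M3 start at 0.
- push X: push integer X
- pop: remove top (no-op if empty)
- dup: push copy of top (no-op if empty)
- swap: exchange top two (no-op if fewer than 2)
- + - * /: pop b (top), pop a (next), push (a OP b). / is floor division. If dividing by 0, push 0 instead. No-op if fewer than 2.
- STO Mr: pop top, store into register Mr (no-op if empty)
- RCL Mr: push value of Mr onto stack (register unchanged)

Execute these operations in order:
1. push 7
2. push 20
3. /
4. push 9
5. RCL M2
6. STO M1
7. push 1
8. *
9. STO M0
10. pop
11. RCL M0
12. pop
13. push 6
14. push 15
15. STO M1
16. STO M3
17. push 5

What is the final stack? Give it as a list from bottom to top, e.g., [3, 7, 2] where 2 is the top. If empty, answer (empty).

After op 1 (push 7): stack=[7] mem=[0,0,0,0]
After op 2 (push 20): stack=[7,20] mem=[0,0,0,0]
After op 3 (/): stack=[0] mem=[0,0,0,0]
After op 4 (push 9): stack=[0,9] mem=[0,0,0,0]
After op 5 (RCL M2): stack=[0,9,0] mem=[0,0,0,0]
After op 6 (STO M1): stack=[0,9] mem=[0,0,0,0]
After op 7 (push 1): stack=[0,9,1] mem=[0,0,0,0]
After op 8 (*): stack=[0,9] mem=[0,0,0,0]
After op 9 (STO M0): stack=[0] mem=[9,0,0,0]
After op 10 (pop): stack=[empty] mem=[9,0,0,0]
After op 11 (RCL M0): stack=[9] mem=[9,0,0,0]
After op 12 (pop): stack=[empty] mem=[9,0,0,0]
After op 13 (push 6): stack=[6] mem=[9,0,0,0]
After op 14 (push 15): stack=[6,15] mem=[9,0,0,0]
After op 15 (STO M1): stack=[6] mem=[9,15,0,0]
After op 16 (STO M3): stack=[empty] mem=[9,15,0,6]
After op 17 (push 5): stack=[5] mem=[9,15,0,6]

Answer: [5]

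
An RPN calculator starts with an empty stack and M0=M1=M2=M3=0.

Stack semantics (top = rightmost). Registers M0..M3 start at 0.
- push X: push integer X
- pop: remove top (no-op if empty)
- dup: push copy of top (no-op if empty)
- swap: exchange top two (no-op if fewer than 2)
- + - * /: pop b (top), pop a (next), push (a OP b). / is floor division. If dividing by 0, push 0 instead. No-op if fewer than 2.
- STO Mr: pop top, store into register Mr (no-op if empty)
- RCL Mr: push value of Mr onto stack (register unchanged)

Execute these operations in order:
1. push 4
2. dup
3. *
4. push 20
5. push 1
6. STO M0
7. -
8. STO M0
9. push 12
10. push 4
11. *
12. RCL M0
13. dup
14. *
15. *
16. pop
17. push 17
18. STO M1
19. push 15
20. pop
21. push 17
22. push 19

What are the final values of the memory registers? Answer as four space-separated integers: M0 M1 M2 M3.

Answer: -4 17 0 0

Derivation:
After op 1 (push 4): stack=[4] mem=[0,0,0,0]
After op 2 (dup): stack=[4,4] mem=[0,0,0,0]
After op 3 (*): stack=[16] mem=[0,0,0,0]
After op 4 (push 20): stack=[16,20] mem=[0,0,0,0]
After op 5 (push 1): stack=[16,20,1] mem=[0,0,0,0]
After op 6 (STO M0): stack=[16,20] mem=[1,0,0,0]
After op 7 (-): stack=[-4] mem=[1,0,0,0]
After op 8 (STO M0): stack=[empty] mem=[-4,0,0,0]
After op 9 (push 12): stack=[12] mem=[-4,0,0,0]
After op 10 (push 4): stack=[12,4] mem=[-4,0,0,0]
After op 11 (*): stack=[48] mem=[-4,0,0,0]
After op 12 (RCL M0): stack=[48,-4] mem=[-4,0,0,0]
After op 13 (dup): stack=[48,-4,-4] mem=[-4,0,0,0]
After op 14 (*): stack=[48,16] mem=[-4,0,0,0]
After op 15 (*): stack=[768] mem=[-4,0,0,0]
After op 16 (pop): stack=[empty] mem=[-4,0,0,0]
After op 17 (push 17): stack=[17] mem=[-4,0,0,0]
After op 18 (STO M1): stack=[empty] mem=[-4,17,0,0]
After op 19 (push 15): stack=[15] mem=[-4,17,0,0]
After op 20 (pop): stack=[empty] mem=[-4,17,0,0]
After op 21 (push 17): stack=[17] mem=[-4,17,0,0]
After op 22 (push 19): stack=[17,19] mem=[-4,17,0,0]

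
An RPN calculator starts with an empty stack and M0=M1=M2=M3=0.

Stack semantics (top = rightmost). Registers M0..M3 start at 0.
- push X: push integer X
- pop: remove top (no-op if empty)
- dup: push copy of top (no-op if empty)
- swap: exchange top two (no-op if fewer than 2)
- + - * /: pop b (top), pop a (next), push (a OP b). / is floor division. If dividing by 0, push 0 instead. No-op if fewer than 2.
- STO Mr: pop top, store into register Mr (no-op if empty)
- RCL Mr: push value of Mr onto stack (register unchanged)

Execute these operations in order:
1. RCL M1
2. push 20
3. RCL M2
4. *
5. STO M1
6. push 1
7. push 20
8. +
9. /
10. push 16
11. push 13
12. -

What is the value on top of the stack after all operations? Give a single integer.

Answer: 3

Derivation:
After op 1 (RCL M1): stack=[0] mem=[0,0,0,0]
After op 2 (push 20): stack=[0,20] mem=[0,0,0,0]
After op 3 (RCL M2): stack=[0,20,0] mem=[0,0,0,0]
After op 4 (*): stack=[0,0] mem=[0,0,0,0]
After op 5 (STO M1): stack=[0] mem=[0,0,0,0]
After op 6 (push 1): stack=[0,1] mem=[0,0,0,0]
After op 7 (push 20): stack=[0,1,20] mem=[0,0,0,0]
After op 8 (+): stack=[0,21] mem=[0,0,0,0]
After op 9 (/): stack=[0] mem=[0,0,0,0]
After op 10 (push 16): stack=[0,16] mem=[0,0,0,0]
After op 11 (push 13): stack=[0,16,13] mem=[0,0,0,0]
After op 12 (-): stack=[0,3] mem=[0,0,0,0]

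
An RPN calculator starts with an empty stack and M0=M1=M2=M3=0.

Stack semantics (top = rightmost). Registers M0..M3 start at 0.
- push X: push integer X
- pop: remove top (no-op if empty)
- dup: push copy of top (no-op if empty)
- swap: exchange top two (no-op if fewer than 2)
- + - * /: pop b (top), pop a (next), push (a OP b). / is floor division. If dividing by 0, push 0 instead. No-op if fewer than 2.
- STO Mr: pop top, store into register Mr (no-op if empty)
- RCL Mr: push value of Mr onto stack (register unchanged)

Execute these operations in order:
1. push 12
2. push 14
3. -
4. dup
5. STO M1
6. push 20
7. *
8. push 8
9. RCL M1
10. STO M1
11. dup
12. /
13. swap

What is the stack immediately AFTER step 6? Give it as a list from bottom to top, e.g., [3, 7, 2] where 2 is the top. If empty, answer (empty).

After op 1 (push 12): stack=[12] mem=[0,0,0,0]
After op 2 (push 14): stack=[12,14] mem=[0,0,0,0]
After op 3 (-): stack=[-2] mem=[0,0,0,0]
After op 4 (dup): stack=[-2,-2] mem=[0,0,0,0]
After op 5 (STO M1): stack=[-2] mem=[0,-2,0,0]
After op 6 (push 20): stack=[-2,20] mem=[0,-2,0,0]

[-2, 20]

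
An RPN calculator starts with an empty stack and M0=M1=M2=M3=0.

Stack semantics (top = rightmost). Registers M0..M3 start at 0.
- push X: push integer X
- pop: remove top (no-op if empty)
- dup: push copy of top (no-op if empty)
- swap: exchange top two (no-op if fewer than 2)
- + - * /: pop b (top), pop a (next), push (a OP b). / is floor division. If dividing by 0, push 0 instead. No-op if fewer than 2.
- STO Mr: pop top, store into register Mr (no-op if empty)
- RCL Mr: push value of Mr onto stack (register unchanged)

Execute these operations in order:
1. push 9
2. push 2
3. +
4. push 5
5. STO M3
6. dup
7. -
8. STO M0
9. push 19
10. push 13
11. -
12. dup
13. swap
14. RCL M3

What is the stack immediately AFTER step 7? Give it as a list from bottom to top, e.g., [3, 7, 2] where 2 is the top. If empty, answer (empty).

After op 1 (push 9): stack=[9] mem=[0,0,0,0]
After op 2 (push 2): stack=[9,2] mem=[0,0,0,0]
After op 3 (+): stack=[11] mem=[0,0,0,0]
After op 4 (push 5): stack=[11,5] mem=[0,0,0,0]
After op 5 (STO M3): stack=[11] mem=[0,0,0,5]
After op 6 (dup): stack=[11,11] mem=[0,0,0,5]
After op 7 (-): stack=[0] mem=[0,0,0,5]

[0]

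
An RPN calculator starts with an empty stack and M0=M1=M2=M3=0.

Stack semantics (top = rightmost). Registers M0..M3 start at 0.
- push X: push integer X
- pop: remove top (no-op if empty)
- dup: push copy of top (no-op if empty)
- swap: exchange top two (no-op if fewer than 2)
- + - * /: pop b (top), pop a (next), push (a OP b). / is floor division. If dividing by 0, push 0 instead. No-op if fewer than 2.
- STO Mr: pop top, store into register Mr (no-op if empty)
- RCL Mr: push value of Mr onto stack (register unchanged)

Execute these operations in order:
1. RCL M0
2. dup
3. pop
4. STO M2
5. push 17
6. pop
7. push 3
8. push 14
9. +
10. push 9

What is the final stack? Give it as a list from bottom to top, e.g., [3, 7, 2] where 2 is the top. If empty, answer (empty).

Answer: [17, 9]

Derivation:
After op 1 (RCL M0): stack=[0] mem=[0,0,0,0]
After op 2 (dup): stack=[0,0] mem=[0,0,0,0]
After op 3 (pop): stack=[0] mem=[0,0,0,0]
After op 4 (STO M2): stack=[empty] mem=[0,0,0,0]
After op 5 (push 17): stack=[17] mem=[0,0,0,0]
After op 6 (pop): stack=[empty] mem=[0,0,0,0]
After op 7 (push 3): stack=[3] mem=[0,0,0,0]
After op 8 (push 14): stack=[3,14] mem=[0,0,0,0]
After op 9 (+): stack=[17] mem=[0,0,0,0]
After op 10 (push 9): stack=[17,9] mem=[0,0,0,0]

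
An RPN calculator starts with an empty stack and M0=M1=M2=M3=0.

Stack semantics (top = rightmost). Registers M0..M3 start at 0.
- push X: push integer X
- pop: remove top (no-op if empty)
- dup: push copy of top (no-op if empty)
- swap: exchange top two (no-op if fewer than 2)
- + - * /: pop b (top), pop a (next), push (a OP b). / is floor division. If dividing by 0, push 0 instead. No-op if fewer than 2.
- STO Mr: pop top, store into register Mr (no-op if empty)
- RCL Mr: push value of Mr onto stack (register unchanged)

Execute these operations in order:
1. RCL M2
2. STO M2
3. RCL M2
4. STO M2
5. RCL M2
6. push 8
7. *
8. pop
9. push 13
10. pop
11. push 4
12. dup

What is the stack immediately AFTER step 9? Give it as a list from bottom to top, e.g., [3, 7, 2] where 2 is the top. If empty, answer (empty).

After op 1 (RCL M2): stack=[0] mem=[0,0,0,0]
After op 2 (STO M2): stack=[empty] mem=[0,0,0,0]
After op 3 (RCL M2): stack=[0] mem=[0,0,0,0]
After op 4 (STO M2): stack=[empty] mem=[0,0,0,0]
After op 5 (RCL M2): stack=[0] mem=[0,0,0,0]
After op 6 (push 8): stack=[0,8] mem=[0,0,0,0]
After op 7 (*): stack=[0] mem=[0,0,0,0]
After op 8 (pop): stack=[empty] mem=[0,0,0,0]
After op 9 (push 13): stack=[13] mem=[0,0,0,0]

[13]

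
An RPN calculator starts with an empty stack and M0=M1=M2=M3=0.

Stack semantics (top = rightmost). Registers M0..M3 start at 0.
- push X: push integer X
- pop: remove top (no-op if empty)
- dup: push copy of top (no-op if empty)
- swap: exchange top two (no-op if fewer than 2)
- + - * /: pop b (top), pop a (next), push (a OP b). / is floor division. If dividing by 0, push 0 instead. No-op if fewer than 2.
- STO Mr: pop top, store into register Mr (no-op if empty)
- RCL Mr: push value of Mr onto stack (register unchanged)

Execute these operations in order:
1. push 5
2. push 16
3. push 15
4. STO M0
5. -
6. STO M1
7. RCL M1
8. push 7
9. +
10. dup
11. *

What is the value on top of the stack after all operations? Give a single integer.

After op 1 (push 5): stack=[5] mem=[0,0,0,0]
After op 2 (push 16): stack=[5,16] mem=[0,0,0,0]
After op 3 (push 15): stack=[5,16,15] mem=[0,0,0,0]
After op 4 (STO M0): stack=[5,16] mem=[15,0,0,0]
After op 5 (-): stack=[-11] mem=[15,0,0,0]
After op 6 (STO M1): stack=[empty] mem=[15,-11,0,0]
After op 7 (RCL M1): stack=[-11] mem=[15,-11,0,0]
After op 8 (push 7): stack=[-11,7] mem=[15,-11,0,0]
After op 9 (+): stack=[-4] mem=[15,-11,0,0]
After op 10 (dup): stack=[-4,-4] mem=[15,-11,0,0]
After op 11 (*): stack=[16] mem=[15,-11,0,0]

Answer: 16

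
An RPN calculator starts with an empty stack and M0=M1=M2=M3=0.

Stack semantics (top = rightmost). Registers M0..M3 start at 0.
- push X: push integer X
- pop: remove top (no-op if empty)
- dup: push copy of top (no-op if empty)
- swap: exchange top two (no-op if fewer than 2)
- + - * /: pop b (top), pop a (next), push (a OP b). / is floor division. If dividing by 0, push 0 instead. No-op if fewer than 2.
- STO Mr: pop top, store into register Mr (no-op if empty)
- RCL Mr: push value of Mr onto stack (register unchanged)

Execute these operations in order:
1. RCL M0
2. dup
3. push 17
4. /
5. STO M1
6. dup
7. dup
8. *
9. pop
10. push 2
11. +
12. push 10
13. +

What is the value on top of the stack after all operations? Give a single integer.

Answer: 12

Derivation:
After op 1 (RCL M0): stack=[0] mem=[0,0,0,0]
After op 2 (dup): stack=[0,0] mem=[0,0,0,0]
After op 3 (push 17): stack=[0,0,17] mem=[0,0,0,0]
After op 4 (/): stack=[0,0] mem=[0,0,0,0]
After op 5 (STO M1): stack=[0] mem=[0,0,0,0]
After op 6 (dup): stack=[0,0] mem=[0,0,0,0]
After op 7 (dup): stack=[0,0,0] mem=[0,0,0,0]
After op 8 (*): stack=[0,0] mem=[0,0,0,0]
After op 9 (pop): stack=[0] mem=[0,0,0,0]
After op 10 (push 2): stack=[0,2] mem=[0,0,0,0]
After op 11 (+): stack=[2] mem=[0,0,0,0]
After op 12 (push 10): stack=[2,10] mem=[0,0,0,0]
After op 13 (+): stack=[12] mem=[0,0,0,0]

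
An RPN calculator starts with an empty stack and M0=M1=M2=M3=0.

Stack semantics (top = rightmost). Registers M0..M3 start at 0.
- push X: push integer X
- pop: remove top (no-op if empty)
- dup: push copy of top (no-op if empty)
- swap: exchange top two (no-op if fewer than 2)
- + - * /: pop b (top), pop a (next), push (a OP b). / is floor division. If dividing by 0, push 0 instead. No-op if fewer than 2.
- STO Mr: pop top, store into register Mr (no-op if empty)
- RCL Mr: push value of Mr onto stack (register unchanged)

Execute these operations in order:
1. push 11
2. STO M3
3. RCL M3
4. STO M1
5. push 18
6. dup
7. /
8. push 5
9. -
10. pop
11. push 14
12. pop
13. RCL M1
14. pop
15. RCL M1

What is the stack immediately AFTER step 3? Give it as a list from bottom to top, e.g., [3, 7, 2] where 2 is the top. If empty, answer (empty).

After op 1 (push 11): stack=[11] mem=[0,0,0,0]
After op 2 (STO M3): stack=[empty] mem=[0,0,0,11]
After op 3 (RCL M3): stack=[11] mem=[0,0,0,11]

[11]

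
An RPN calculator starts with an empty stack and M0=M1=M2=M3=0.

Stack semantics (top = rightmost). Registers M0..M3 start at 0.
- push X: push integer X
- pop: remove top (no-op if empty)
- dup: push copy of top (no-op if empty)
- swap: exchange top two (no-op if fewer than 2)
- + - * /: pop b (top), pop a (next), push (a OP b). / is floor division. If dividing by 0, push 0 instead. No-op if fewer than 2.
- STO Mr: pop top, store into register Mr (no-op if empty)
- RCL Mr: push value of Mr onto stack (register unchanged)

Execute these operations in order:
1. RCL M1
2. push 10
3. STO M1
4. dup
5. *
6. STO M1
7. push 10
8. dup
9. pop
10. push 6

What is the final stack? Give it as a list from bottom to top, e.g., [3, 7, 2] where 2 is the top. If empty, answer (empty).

Answer: [10, 6]

Derivation:
After op 1 (RCL M1): stack=[0] mem=[0,0,0,0]
After op 2 (push 10): stack=[0,10] mem=[0,0,0,0]
After op 3 (STO M1): stack=[0] mem=[0,10,0,0]
After op 4 (dup): stack=[0,0] mem=[0,10,0,0]
After op 5 (*): stack=[0] mem=[0,10,0,0]
After op 6 (STO M1): stack=[empty] mem=[0,0,0,0]
After op 7 (push 10): stack=[10] mem=[0,0,0,0]
After op 8 (dup): stack=[10,10] mem=[0,0,0,0]
After op 9 (pop): stack=[10] mem=[0,0,0,0]
After op 10 (push 6): stack=[10,6] mem=[0,0,0,0]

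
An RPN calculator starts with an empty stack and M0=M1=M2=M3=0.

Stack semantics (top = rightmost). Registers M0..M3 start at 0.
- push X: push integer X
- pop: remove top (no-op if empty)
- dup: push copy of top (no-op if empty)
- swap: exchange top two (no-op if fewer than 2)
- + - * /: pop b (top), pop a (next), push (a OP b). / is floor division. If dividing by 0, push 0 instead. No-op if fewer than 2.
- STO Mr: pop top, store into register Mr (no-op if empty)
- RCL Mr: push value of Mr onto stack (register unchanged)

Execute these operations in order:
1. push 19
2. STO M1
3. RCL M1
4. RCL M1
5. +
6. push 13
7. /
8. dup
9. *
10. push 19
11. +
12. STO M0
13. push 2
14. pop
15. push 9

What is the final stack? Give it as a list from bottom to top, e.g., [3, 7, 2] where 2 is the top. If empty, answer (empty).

After op 1 (push 19): stack=[19] mem=[0,0,0,0]
After op 2 (STO M1): stack=[empty] mem=[0,19,0,0]
After op 3 (RCL M1): stack=[19] mem=[0,19,0,0]
After op 4 (RCL M1): stack=[19,19] mem=[0,19,0,0]
After op 5 (+): stack=[38] mem=[0,19,0,0]
After op 6 (push 13): stack=[38,13] mem=[0,19,0,0]
After op 7 (/): stack=[2] mem=[0,19,0,0]
After op 8 (dup): stack=[2,2] mem=[0,19,0,0]
After op 9 (*): stack=[4] mem=[0,19,0,0]
After op 10 (push 19): stack=[4,19] mem=[0,19,0,0]
After op 11 (+): stack=[23] mem=[0,19,0,0]
After op 12 (STO M0): stack=[empty] mem=[23,19,0,0]
After op 13 (push 2): stack=[2] mem=[23,19,0,0]
After op 14 (pop): stack=[empty] mem=[23,19,0,0]
After op 15 (push 9): stack=[9] mem=[23,19,0,0]

Answer: [9]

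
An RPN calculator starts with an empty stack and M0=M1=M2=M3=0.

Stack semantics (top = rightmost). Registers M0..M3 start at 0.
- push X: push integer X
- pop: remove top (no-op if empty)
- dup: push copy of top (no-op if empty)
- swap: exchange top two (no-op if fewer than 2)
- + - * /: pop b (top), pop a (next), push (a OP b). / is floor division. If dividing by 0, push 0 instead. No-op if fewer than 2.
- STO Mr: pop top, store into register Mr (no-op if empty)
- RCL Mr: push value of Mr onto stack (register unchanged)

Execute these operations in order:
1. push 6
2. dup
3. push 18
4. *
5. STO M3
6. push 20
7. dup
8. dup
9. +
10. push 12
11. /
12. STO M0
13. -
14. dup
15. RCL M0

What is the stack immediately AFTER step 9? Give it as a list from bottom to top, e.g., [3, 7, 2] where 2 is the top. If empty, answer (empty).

After op 1 (push 6): stack=[6] mem=[0,0,0,0]
After op 2 (dup): stack=[6,6] mem=[0,0,0,0]
After op 3 (push 18): stack=[6,6,18] mem=[0,0,0,0]
After op 4 (*): stack=[6,108] mem=[0,0,0,0]
After op 5 (STO M3): stack=[6] mem=[0,0,0,108]
After op 6 (push 20): stack=[6,20] mem=[0,0,0,108]
After op 7 (dup): stack=[6,20,20] mem=[0,0,0,108]
After op 8 (dup): stack=[6,20,20,20] mem=[0,0,0,108]
After op 9 (+): stack=[6,20,40] mem=[0,0,0,108]

[6, 20, 40]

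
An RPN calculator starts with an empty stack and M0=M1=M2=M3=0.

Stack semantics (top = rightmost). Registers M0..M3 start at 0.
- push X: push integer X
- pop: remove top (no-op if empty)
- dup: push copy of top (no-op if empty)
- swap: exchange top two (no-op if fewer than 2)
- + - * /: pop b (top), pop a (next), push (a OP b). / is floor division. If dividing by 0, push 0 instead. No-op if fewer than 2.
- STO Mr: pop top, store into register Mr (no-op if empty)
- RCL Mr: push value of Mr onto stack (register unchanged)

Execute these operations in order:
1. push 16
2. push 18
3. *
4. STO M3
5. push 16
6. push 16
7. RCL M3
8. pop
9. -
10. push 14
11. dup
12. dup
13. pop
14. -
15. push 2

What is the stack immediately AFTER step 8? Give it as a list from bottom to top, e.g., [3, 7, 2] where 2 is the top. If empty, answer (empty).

After op 1 (push 16): stack=[16] mem=[0,0,0,0]
After op 2 (push 18): stack=[16,18] mem=[0,0,0,0]
After op 3 (*): stack=[288] mem=[0,0,0,0]
After op 4 (STO M3): stack=[empty] mem=[0,0,0,288]
After op 5 (push 16): stack=[16] mem=[0,0,0,288]
After op 6 (push 16): stack=[16,16] mem=[0,0,0,288]
After op 7 (RCL M3): stack=[16,16,288] mem=[0,0,0,288]
After op 8 (pop): stack=[16,16] mem=[0,0,0,288]

[16, 16]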